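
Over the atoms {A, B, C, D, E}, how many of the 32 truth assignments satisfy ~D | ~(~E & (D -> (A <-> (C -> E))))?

Initial set: {(~D | ~(~E & (D -> (A <-> (C -> E)))))}.
(~D | ~(~E & (D -> (A <-> (C -> E))))): β-rule — branch into ~D  //  ~(~E & (D -> (A <-> (C -> E)))).
  branch 1 (add ~D):
    ○ open, literals {D=F}.
  branch 2 (add ~(~E & (D -> (A <-> (C -> E))))):
    ~(~E & (D -> (A <-> (C -> E)))): β-rule — branch into ~~E  //  ~(D -> (A <-> (C -> E))).
      branch 2.1 (add ~~E):
        ○ open, literals {E=T}.
      branch 2.2 (add ~(D -> (A <-> (C -> E)))):
        ~(D -> (A <-> (C -> E))): α-rule — add D, ~(A <-> (C -> E)).
        ~(A <-> (C -> E)): β-rule — branch into A, ~(C -> E)  //  ~A, (C -> E).
          branch 2.2.1 (add A, ~(C -> E)):
            ~(C -> E): α-rule — add C, ~E.
            ○ open, literals {A=T, C=T, D=T, E=F}.
          branch 2.2.2 (add ~A, (C -> E)):
            (C -> E): β-rule — branch into ~C  //  E.
              branch 2.2.2.1 (add ~C):
                ○ open, literals {A=F, C=F, D=T}.
              branch 2.2.2.2 (add E):
                ○ open, literals {A=F, D=T, E=T}.
0 branches closed, 5 open.
Each open branch fixes some atoms; the unmentioned ones are free. Counting distinct full assignments: branch {D=F} (A, B, C, E) contributes 16 new; branch {E=T} (A, B, C, D) contributes 8 new; branch {A=T, C=T, D=T, E=F} (B) contributes 2 new; branch {A=F, C=F, D=T} (B, E) contributes 2 new; branch {A=F, D=T, E=T} (B, C) contributes 0 new. Total: 28.

28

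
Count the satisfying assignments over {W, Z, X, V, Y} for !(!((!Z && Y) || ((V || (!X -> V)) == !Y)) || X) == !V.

14

Initial set: {(!(!((!Z && Y) || ((V || (!X -> V)) == !Y)) || X) == !V)}.
(!(!((!Z && Y) || ((V || (!X -> V)) == !Y)) || X) == !V): β-rule — branch into !(!((!Z && Y) || ((V || (!X -> V)) == !Y)) || X), !V  //  !!(!((!Z && Y) || ((V || (!X -> V)) == !Y)) || X), !!V.
  branch 1 (add !(!((!Z && Y) || ((V || (!X -> V)) == !Y)) || X), !V):
    !(!((!Z && Y) || ((V || (!X -> V)) == !Y)) || X): α-rule — add !!((!Z && Y) || ((V || (!X -> V)) == !Y)), !X.
    !!((!Z && Y) || ((V || (!X -> V)) == !Y)): β-rule — branch into (!Z && Y)  //  ((V || (!X -> V)) == !Y).
      branch 1.1 (add (!Z && Y)):
        (!Z && Y): α-rule — add !Z, Y.
        ○ open, literals {V=F, X=F, Y=T, Z=F}.
      branch 1.2 (add ((V || (!X -> V)) == !Y)):
        ((V || (!X -> V)) == !Y): β-rule — branch into (V || (!X -> V)), !Y  //  !(V || (!X -> V)), !!Y.
          branch 1.2.1 (add (V || (!X -> V)), !Y):
            (V || (!X -> V)): β-rule — branch into V  //  (!X -> V).
              branch 1.2.1.1 (add V):
                × closes — contains both V and !V.
              branch 1.2.1.2 (add (!X -> V)):
                (!X -> V): β-rule — branch into !!X  //  V.
                  branch 1.2.1.2.1 (add !!X):
                    × closes — contains both X and !X.
                  branch 1.2.1.2.2 (add V):
                    × closes — contains both V and !V.
          branch 1.2.2 (add !(V || (!X -> V)), !!Y):
            !(V || (!X -> V)): α-rule — add !V, !(!X -> V).
            !(!X -> V): α-rule — add !X, !V.
            ○ open, literals {V=F, X=F, Y=T}.
  branch 2 (add !!(!((!Z && Y) || ((V || (!X -> V)) == !Y)) || X), !!V):
    !!(!((!Z && Y) || ((V || (!X -> V)) == !Y)) || X): β-rule — branch into !((!Z && Y) || ((V || (!X -> V)) == !Y))  //  X.
      branch 2.1 (add !((!Z && Y) || ((V || (!X -> V)) == !Y))):
        !((!Z && Y) || ((V || (!X -> V)) == !Y)): α-rule — add !(!Z && Y), !((V || (!X -> V)) == !Y).
        !(!Z && Y): β-rule — branch into !!Z  //  !Y.
          branch 2.1.1 (add !!Z):
            !((V || (!X -> V)) == !Y): β-rule — branch into (V || (!X -> V)), !!Y  //  !(V || (!X -> V)), !Y.
              branch 2.1.1.1 (add (V || (!X -> V)), !!Y):
                (V || (!X -> V)): β-rule — branch into V  //  (!X -> V).
                  branch 2.1.1.1.1 (add V):
                    ○ open, literals {V=T, Y=T, Z=T}.
                  branch 2.1.1.1.2 (add (!X -> V)):
                    (!X -> V): β-rule — branch into !!X  //  V.
                      branch 2.1.1.1.2.1 (add !!X):
                        ○ open, literals {V=T, X=T, Y=T, Z=T}.
                      branch 2.1.1.1.2.2 (add V):
                        ○ open, literals {V=T, Y=T, Z=T}.
              branch 2.1.1.2 (add !(V || (!X -> V)), !Y):
                !(V || (!X -> V)): α-rule — add !V, !(!X -> V).
                × closes — contains both V and !V.
          branch 2.1.2 (add !Y):
            !((V || (!X -> V)) == !Y): β-rule — branch into (V || (!X -> V)), !!Y  //  !(V || (!X -> V)), !Y.
              branch 2.1.2.1 (add (V || (!X -> V)), !!Y):
                × closes — contains both Y and !Y.
              branch 2.1.2.2 (add !(V || (!X -> V)), !Y):
                !(V || (!X -> V)): α-rule — add !V, !(!X -> V).
                × closes — contains both V and !V.
      branch 2.2 (add X):
        ○ open, literals {V=T, X=T}.
6 branches closed, 6 open.
Each open branch fixes some atoms; the unmentioned ones are free. Counting distinct full assignments: branch {V=F, X=F, Y=T, Z=F} (W) contributes 2 new; branch {V=F, X=F, Y=T} (W, Z) contributes 2 new; branch {V=T, Y=T, Z=T} (W, X) contributes 4 new; branch {V=T, X=T, Y=T, Z=T} (W) contributes 0 new; branch {V=T, Y=T, Z=T} (W, X) contributes 0 new; branch {V=T, X=T} (W, Z, Y) contributes 6 new. Total: 14.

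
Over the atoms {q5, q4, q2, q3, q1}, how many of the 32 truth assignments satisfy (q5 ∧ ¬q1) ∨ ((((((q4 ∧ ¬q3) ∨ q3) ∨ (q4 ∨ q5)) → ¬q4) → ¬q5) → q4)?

Initial set: {((q5 ∧ ¬q1) ∨ ((((((q4 ∧ ¬q3) ∨ q3) ∨ (q4 ∨ q5)) → ¬q4) → ¬q5) → q4))}.
((q5 ∧ ¬q1) ∨ ((((((q4 ∧ ¬q3) ∨ q3) ∨ (q4 ∨ q5)) → ¬q4) → ¬q5) → q4)): β-rule — branch into (q5 ∧ ¬q1)  //  ((((((q4 ∧ ¬q3) ∨ q3) ∨ (q4 ∨ q5)) → ¬q4) → ¬q5) → q4).
  branch 1 (add (q5 ∧ ¬q1)):
    (q5 ∧ ¬q1): α-rule — add q5, ¬q1.
    ○ open, literals {q1=F, q5=T}.
  branch 2 (add ((((((q4 ∧ ¬q3) ∨ q3) ∨ (q4 ∨ q5)) → ¬q4) → ¬q5) → q4)):
    ((((((q4 ∧ ¬q3) ∨ q3) ∨ (q4 ∨ q5)) → ¬q4) → ¬q5) → q4): β-rule — branch into ¬(((((q4 ∧ ¬q3) ∨ q3) ∨ (q4 ∨ q5)) → ¬q4) → ¬q5)  //  q4.
      branch 2.1 (add ¬(((((q4 ∧ ¬q3) ∨ q3) ∨ (q4 ∨ q5)) → ¬q4) → ¬q5)):
        ¬(((((q4 ∧ ¬q3) ∨ q3) ∨ (q4 ∨ q5)) → ¬q4) → ¬q5): α-rule — add ((((q4 ∧ ¬q3) ∨ q3) ∨ (q4 ∨ q5)) → ¬q4), ¬¬q5.
        ((((q4 ∧ ¬q3) ∨ q3) ∨ (q4 ∨ q5)) → ¬q4): β-rule — branch into ¬(((q4 ∧ ¬q3) ∨ q3) ∨ (q4 ∨ q5))  //  ¬q4.
          branch 2.1.1 (add ¬(((q4 ∧ ¬q3) ∨ q3) ∨ (q4 ∨ q5))):
            ¬(((q4 ∧ ¬q3) ∨ q3) ∨ (q4 ∨ q5)): α-rule — add ¬((q4 ∧ ¬q3) ∨ q3), ¬(q4 ∨ q5).
            ¬((q4 ∧ ¬q3) ∨ q3): α-rule — add ¬(q4 ∧ ¬q3), ¬q3.
            ¬(q4 ∨ q5): α-rule — add ¬q4, ¬q5.
            × closes — contains both q5 and ¬q5.
          branch 2.1.2 (add ¬q4):
            ○ open, literals {q4=F, q5=T}.
      branch 2.2 (add q4):
        ○ open, literals {q4=T}.
1 branch closed, 3 open.
Each open branch fixes some atoms; the unmentioned ones are free. Counting distinct full assignments: branch {q1=F, q5=T} (q4, q2, q3) contributes 8 new; branch {q4=F, q5=T} (q2, q3, q1) contributes 4 new; branch {q4=T} (q5, q2, q3, q1) contributes 12 new. Total: 24.

24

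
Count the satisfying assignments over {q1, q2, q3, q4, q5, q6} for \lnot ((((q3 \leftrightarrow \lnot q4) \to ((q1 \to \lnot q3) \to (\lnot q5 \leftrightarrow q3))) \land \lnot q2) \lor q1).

20

Initial set: {T \lnot ((((q3 \leftrightarrow \lnot q4) \to ((q1 \to \lnot q3) \to (\lnot q5 \leftrightarrow q3))) \land \lnot q2) \lor q1)}.
T \lnot ((((q3 \leftrightarrow \lnot q4) \to ((q1 \to \lnot q3) \to (\lnot q5 \leftrightarrow q3))) \land \lnot q2) \lor q1): α-rule — add F (((q3 \leftrightarrow \lnot q4) \to ((q1 \to \lnot q3) \to (\lnot q5 \leftrightarrow q3))) \land \lnot q2), F q1.
F (((q3 \leftrightarrow \lnot q4) \to ((q1 \to \lnot q3) \to (\lnot q5 \leftrightarrow q3))) \land \lnot q2): β-rule — branch into F ((q3 \leftrightarrow \lnot q4) \to ((q1 \to \lnot q3) \to (\lnot q5 \leftrightarrow q3)))  //  F \lnot q2.
  branch 1 (add F ((q3 \leftrightarrow \lnot q4) \to ((q1 \to \lnot q3) \to (\lnot q5 \leftrightarrow q3)))):
    F ((q3 \leftrightarrow \lnot q4) \to ((q1 \to \lnot q3) \to (\lnot q5 \leftrightarrow q3))): α-rule — add T (q3 \leftrightarrow \lnot q4), F ((q1 \to \lnot q3) \to (\lnot q5 \leftrightarrow q3)).
    F ((q1 \to \lnot q3) \to (\lnot q5 \leftrightarrow q3)): α-rule — add T (q1 \to \lnot q3), F (\lnot q5 \leftrightarrow q3).
    T (q3 \leftrightarrow \lnot q4): β-rule — branch into T q3, T \lnot q4  //  F q3, F \lnot q4.
      branch 1.1 (add T q3, T \lnot q4):
        T (q1 \to \lnot q3): β-rule — branch into F q1  //  T \lnot q3.
          branch 1.1.1 (add F q1):
            F (\lnot q5 \leftrightarrow q3): β-rule — branch into T \lnot q5, F q3  //  F \lnot q5, T q3.
              branch 1.1.1.1 (add T \lnot q5, F q3):
                × closes — contains both q3 and \lnot q3.
              branch 1.1.1.2 (add F \lnot q5, T q3):
                ○ open, literals {q1=false, q3=true, q4=false, q5=true}.
          branch 1.1.2 (add T \lnot q3):
            × closes — contains both q3 and \lnot q3.
      branch 1.2 (add F q3, F \lnot q4):
        T (q1 \to \lnot q3): β-rule — branch into F q1  //  T \lnot q3.
          branch 1.2.1 (add F q1):
            F (\lnot q5 \leftrightarrow q3): β-rule — branch into T \lnot q5, F q3  //  F \lnot q5, T q3.
              branch 1.2.1.1 (add T \lnot q5, F q3):
                ○ open, literals {q1=false, q3=false, q4=true, q5=false}.
              branch 1.2.1.2 (add F \lnot q5, T q3):
                × closes — contains both q3 and \lnot q3.
          branch 1.2.2 (add T \lnot q3):
            F (\lnot q5 \leftrightarrow q3): β-rule — branch into T \lnot q5, F q3  //  F \lnot q5, T q3.
              branch 1.2.2.1 (add T \lnot q5, F q3):
                ○ open, literals {q1=false, q3=false, q4=true, q5=false}.
              branch 1.2.2.2 (add F \lnot q5, T q3):
                × closes — contains both q3 and \lnot q3.
  branch 2 (add F \lnot q2):
    ○ open, literals {q1=false, q2=true}.
4 branches closed, 4 open.
Each open branch fixes some atoms; the unmentioned ones are free. Counting distinct full assignments: branch {q1=false, q3=true, q4=false, q5=true} (q2, q6) contributes 4 new; branch {q1=false, q3=false, q4=true, q5=false} (q2, q6) contributes 4 new; branch {q1=false, q3=false, q4=true, q5=false} (q2, q6) contributes 0 new; branch {q1=false, q2=true} (q3, q4, q5, q6) contributes 12 new. Total: 20.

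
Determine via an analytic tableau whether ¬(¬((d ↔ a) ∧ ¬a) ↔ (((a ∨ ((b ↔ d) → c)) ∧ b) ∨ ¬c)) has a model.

Satisfiable

Initial set: {¬(¬((d ↔ a) ∧ ¬a) ↔ (((a ∨ ((b ↔ d) → c)) ∧ b) ∨ ¬c))}.
¬(¬((d ↔ a) ∧ ¬a) ↔ (((a ∨ ((b ↔ d) → c)) ∧ b) ∨ ¬c)): β-rule — branch into ¬((d ↔ a) ∧ ¬a), ¬(((a ∨ ((b ↔ d) → c)) ∧ b) ∨ ¬c)  //  ¬¬((d ↔ a) ∧ ¬a), (((a ∨ ((b ↔ d) → c)) ∧ b) ∨ ¬c).
  branch 1 (add ¬((d ↔ a) ∧ ¬a), ¬(((a ∨ ((b ↔ d) → c)) ∧ b) ∨ ¬c)):
    ¬(((a ∨ ((b ↔ d) → c)) ∧ b) ∨ ¬c): α-rule — add ¬((a ∨ ((b ↔ d) → c)) ∧ b), ¬¬c.
    ¬((d ↔ a) ∧ ¬a): β-rule — branch into ¬(d ↔ a)  //  ¬¬a.
      branch 1.1 (add ¬(d ↔ a)):
        ¬((a ∨ ((b ↔ d) → c)) ∧ b): β-rule — branch into ¬(a ∨ ((b ↔ d) → c))  //  ¬b.
          branch 1.1.1 (add ¬(a ∨ ((b ↔ d) → c))):
            ¬(a ∨ ((b ↔ d) → c)): α-rule — add ¬a, ¬((b ↔ d) → c).
            ¬((b ↔ d) → c): α-rule — add (b ↔ d), ¬c.
            × closes — contains both c and ¬c.
          branch 1.1.2 (add ¬b):
            ¬(d ↔ a): β-rule — branch into d, ¬a  //  ¬d, a.
              branch 1.1.2.1 (add d, ¬a):
                ○ open, literals {a=0, b=0, c=1, d=1}.
              branch 1.1.2.2 (add ¬d, a):
                ○ open, literals {a=1, b=0, c=1, d=0}.
      branch 1.2 (add ¬¬a):
        ¬((a ∨ ((b ↔ d) → c)) ∧ b): β-rule — branch into ¬(a ∨ ((b ↔ d) → c))  //  ¬b.
          branch 1.2.1 (add ¬(a ∨ ((b ↔ d) → c))):
            ¬(a ∨ ((b ↔ d) → c)): α-rule — add ¬a, ¬((b ↔ d) → c).
            × closes — contains both a and ¬a.
          branch 1.2.2 (add ¬b):
            ○ open, literals {a=1, b=0, c=1}.
  branch 2 (add ¬¬((d ↔ a) ∧ ¬a), (((a ∨ ((b ↔ d) → c)) ∧ b) ∨ ¬c)):
    ¬¬((d ↔ a) ∧ ¬a): α-rule — add (d ↔ a), ¬a.
    (((a ∨ ((b ↔ d) → c)) ∧ b) ∨ ¬c): β-rule — branch into ((a ∨ ((b ↔ d) → c)) ∧ b)  //  ¬c.
      branch 2.1 (add ((a ∨ ((b ↔ d) → c)) ∧ b)):
        ((a ∨ ((b ↔ d) → c)) ∧ b): α-rule — add (a ∨ ((b ↔ d) → c)), b.
        (d ↔ a): β-rule — branch into d, a  //  ¬d, ¬a.
          branch 2.1.1 (add d, a):
            × closes — contains both a and ¬a.
          branch 2.1.2 (add ¬d, ¬a):
            (a ∨ ((b ↔ d) → c)): β-rule — branch into a  //  ((b ↔ d) → c).
              branch 2.1.2.1 (add a):
                × closes — contains both a and ¬a.
              branch 2.1.2.2 (add ((b ↔ d) → c)):
                ((b ↔ d) → c): β-rule — branch into ¬(b ↔ d)  //  c.
                  branch 2.1.2.2.1 (add ¬(b ↔ d)):
                    ¬(b ↔ d): β-rule — branch into b, ¬d  //  ¬b, d.
                      branch 2.1.2.2.1.1 (add b, ¬d):
                        ○ open, literals {a=0, b=1, d=0}.
                      branch 2.1.2.2.1.2 (add ¬b, d):
                        × closes — contains both b and ¬b.
                  branch 2.1.2.2.2 (add c):
                    ○ open, literals {a=0, b=1, c=1, d=0}.
      branch 2.2 (add ¬c):
        (d ↔ a): β-rule — branch into d, a  //  ¬d, ¬a.
          branch 2.2.1 (add d, a):
            × closes — contains both a and ¬a.
          branch 2.2.2 (add ¬d, ¬a):
            ○ open, literals {a=0, c=0, d=0}.
6 branches closed, 6 open.
An open branch gives a satisfying assignment: a=0, b=0, c=1, d=1.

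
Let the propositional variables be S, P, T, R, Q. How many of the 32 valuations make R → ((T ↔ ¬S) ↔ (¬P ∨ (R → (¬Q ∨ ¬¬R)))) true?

24

Initial set: {(R → ((T ↔ ¬S) ↔ (¬P ∨ (R → (¬Q ∨ ¬¬R)))))}.
(R → ((T ↔ ¬S) ↔ (¬P ∨ (R → (¬Q ∨ ¬¬R))))): β-rule — branch into ¬R  //  ((T ↔ ¬S) ↔ (¬P ∨ (R → (¬Q ∨ ¬¬R)))).
  branch 1 (add ¬R):
    ○ open, literals {R=F}.
  branch 2 (add ((T ↔ ¬S) ↔ (¬P ∨ (R → (¬Q ∨ ¬¬R))))):
    ((T ↔ ¬S) ↔ (¬P ∨ (R → (¬Q ∨ ¬¬R)))): β-rule — branch into (T ↔ ¬S), (¬P ∨ (R → (¬Q ∨ ¬¬R)))  //  ¬(T ↔ ¬S), ¬(¬P ∨ (R → (¬Q ∨ ¬¬R))).
      branch 2.1 (add (T ↔ ¬S), (¬P ∨ (R → (¬Q ∨ ¬¬R)))):
        (T ↔ ¬S): β-rule — branch into T, ¬S  //  ¬T, ¬¬S.
          branch 2.1.1 (add T, ¬S):
            (¬P ∨ (R → (¬Q ∨ ¬¬R))): β-rule — branch into ¬P  //  (R → (¬Q ∨ ¬¬R)).
              branch 2.1.1.1 (add ¬P):
                ○ open, literals {P=F, S=F, T=T}.
              branch 2.1.1.2 (add (R → (¬Q ∨ ¬¬R))):
                (R → (¬Q ∨ ¬¬R)): β-rule — branch into ¬R  //  (¬Q ∨ ¬¬R).
                  branch 2.1.1.2.1 (add ¬R):
                    ○ open, literals {R=F, S=F, T=T}.
                  branch 2.1.1.2.2 (add (¬Q ∨ ¬¬R)):
                    (¬Q ∨ ¬¬R): β-rule — branch into ¬Q  //  ¬¬R.
                      branch 2.1.1.2.2.1 (add ¬Q):
                        ○ open, literals {Q=F, S=F, T=T}.
                      branch 2.1.1.2.2.2 (add ¬¬R):
                        ¬¬R: drop double negation, giving R.
                        ○ open, literals {R=T, S=F, T=T}.
          branch 2.1.2 (add ¬T, ¬¬S):
            (¬P ∨ (R → (¬Q ∨ ¬¬R))): β-rule — branch into ¬P  //  (R → (¬Q ∨ ¬¬R)).
              branch 2.1.2.1 (add ¬P):
                ○ open, literals {P=F, S=T, T=F}.
              branch 2.1.2.2 (add (R → (¬Q ∨ ¬¬R))):
                (R → (¬Q ∨ ¬¬R)): β-rule — branch into ¬R  //  (¬Q ∨ ¬¬R).
                  branch 2.1.2.2.1 (add ¬R):
                    ○ open, literals {R=F, S=T, T=F}.
                  branch 2.1.2.2.2 (add (¬Q ∨ ¬¬R)):
                    (¬Q ∨ ¬¬R): β-rule — branch into ¬Q  //  ¬¬R.
                      branch 2.1.2.2.2.1 (add ¬Q):
                        ○ open, literals {Q=F, S=T, T=F}.
                      branch 2.1.2.2.2.2 (add ¬¬R):
                        ¬¬R: drop double negation, giving R.
                        ○ open, literals {R=T, S=T, T=F}.
      branch 2.2 (add ¬(T ↔ ¬S), ¬(¬P ∨ (R → (¬Q ∨ ¬¬R)))):
        ¬(¬P ∨ (R → (¬Q ∨ ¬¬R))): α-rule — add ¬¬P, ¬(R → (¬Q ∨ ¬¬R)).
        ¬(R → (¬Q ∨ ¬¬R)): α-rule — add R, ¬(¬Q ∨ ¬¬R).
        ¬(¬Q ∨ ¬¬R): α-rule — add ¬¬Q, ¬¬¬R.
        ¬¬¬R: drop double negation, giving ¬R.
        × closes — contains both R and ¬R.
1 branch closed, 9 open.
Each open branch fixes some atoms; the unmentioned ones are free. Counting distinct full assignments: branch {R=F} (S, P, T, Q) contributes 16 new; branch {P=F, S=F, T=T} (R, Q) contributes 2 new; branch {R=F, S=F, T=T} (P, Q) contributes 0 new; branch {Q=F, S=F, T=T} (P, R) contributes 1 new; branch {R=T, S=F, T=T} (P, Q) contributes 1 new; branch {P=F, S=T, T=F} (R, Q) contributes 2 new; branch {R=F, S=T, T=F} (P, Q) contributes 0 new; branch {Q=F, S=T, T=F} (P, R) contributes 1 new; branch {R=T, S=T, T=F} (P, Q) contributes 1 new. Total: 24.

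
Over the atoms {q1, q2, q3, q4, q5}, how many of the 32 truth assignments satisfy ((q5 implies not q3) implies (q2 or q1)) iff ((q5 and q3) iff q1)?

Initial set: {(((q5 implies not q3) implies (q2 or q1)) iff ((q5 and q3) iff q1))}.
(((q5 implies not q3) implies (q2 or q1)) iff ((q5 and q3) iff q1)): β-rule — branch into ((q5 implies not q3) implies (q2 or q1)), ((q5 and q3) iff q1)  //  not ((q5 implies not q3) implies (q2 or q1)), not ((q5 and q3) iff q1).
  branch 1 (add ((q5 implies not q3) implies (q2 or q1)), ((q5 and q3) iff q1)):
    ((q5 implies not q3) implies (q2 or q1)): β-rule — branch into not (q5 implies not q3)  //  (q2 or q1).
      branch 1.1 (add not (q5 implies not q3)):
        not (q5 implies not q3): α-rule — add q5, not not q3.
        ((q5 and q3) iff q1): β-rule — branch into (q5 and q3), q1  //  not (q5 and q3), not q1.
          branch 1.1.1 (add (q5 and q3), q1):
            (q5 and q3): α-rule — add q5, q3.
            ○ open, literals {q1=1, q3=1, q5=1}.
          branch 1.1.2 (add not (q5 and q3), not q1):
            not (q5 and q3): β-rule — branch into not q5  //  not q3.
              branch 1.1.2.1 (add not q5):
                × closes — contains both q5 and not q5.
              branch 1.1.2.2 (add not q3):
                × closes — contains both q3 and not q3.
      branch 1.2 (add (q2 or q1)):
        ((q5 and q3) iff q1): β-rule — branch into (q5 and q3), q1  //  not (q5 and q3), not q1.
          branch 1.2.1 (add (q5 and q3), q1):
            (q5 and q3): α-rule — add q5, q3.
            (q2 or q1): β-rule — branch into q2  //  q1.
              branch 1.2.1.1 (add q2):
                ○ open, literals {q1=1, q2=1, q3=1, q5=1}.
              branch 1.2.1.2 (add q1):
                ○ open, literals {q1=1, q3=1, q5=1}.
          branch 1.2.2 (add not (q5 and q3), not q1):
            (q2 or q1): β-rule — branch into q2  //  q1.
              branch 1.2.2.1 (add q2):
                not (q5 and q3): β-rule — branch into not q5  //  not q3.
                  branch 1.2.2.1.1 (add not q5):
                    ○ open, literals {q1=0, q2=1, q5=0}.
                  branch 1.2.2.1.2 (add not q3):
                    ○ open, literals {q1=0, q2=1, q3=0}.
              branch 1.2.2.2 (add q1):
                × closes — contains both q1 and not q1.
  branch 2 (add not ((q5 implies not q3) implies (q2 or q1)), not ((q5 and q3) iff q1)):
    not ((q5 implies not q3) implies (q2 or q1)): α-rule — add (q5 implies not q3), not (q2 or q1).
    not (q2 or q1): α-rule — add not q2, not q1.
    not ((q5 and q3) iff q1): β-rule — branch into (q5 and q3), not q1  //  not (q5 and q3), q1.
      branch 2.1 (add (q5 and q3), not q1):
        (q5 and q3): α-rule — add q5, q3.
        (q5 implies not q3): β-rule — branch into not q5  //  not q3.
          branch 2.1.1 (add not q5):
            × closes — contains both q5 and not q5.
          branch 2.1.2 (add not q3):
            × closes — contains both q3 and not q3.
      branch 2.2 (add not (q5 and q3), q1):
        × closes — contains both q1 and not q1.
6 branches closed, 5 open.
Each open branch fixes some atoms; the unmentioned ones are free. Counting distinct full assignments: branch {q1=1, q3=1, q5=1} (q2, q4) contributes 4 new; branch {q1=1, q2=1, q3=1, q5=1} (q4) contributes 0 new; branch {q1=1, q3=1, q5=1} (q2, q4) contributes 0 new; branch {q1=0, q2=1, q5=0} (q3, q4) contributes 4 new; branch {q1=0, q2=1, q3=0} (q4, q5) contributes 2 new. Total: 10.

10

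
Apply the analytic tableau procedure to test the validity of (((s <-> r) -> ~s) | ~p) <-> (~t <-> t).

Assume the negation and expand:
Initial set: {~((((s <-> r) -> ~s) | ~p) <-> (~t <-> t))}.
~((((s <-> r) -> ~s) | ~p) <-> (~t <-> t)): β-rule — branch into (((s <-> r) -> ~s) | ~p), ~(~t <-> t)  //  ~(((s <-> r) -> ~s) | ~p), (~t <-> t).
  branch 1 (add (((s <-> r) -> ~s) | ~p), ~(~t <-> t)):
    (((s <-> r) -> ~s) | ~p): β-rule — branch into ((s <-> r) -> ~s)  //  ~p.
      branch 1.1 (add ((s <-> r) -> ~s)):
        ~(~t <-> t): β-rule — branch into ~t, ~t  //  ~~t, t.
          branch 1.1.1 (add ~t, ~t):
            ((s <-> r) -> ~s): β-rule — branch into ~(s <-> r)  //  ~s.
              branch 1.1.1.1 (add ~(s <-> r)):
                ~(s <-> r): β-rule — branch into s, ~r  //  ~s, r.
                  branch 1.1.1.1.1 (add s, ~r):
                    ○ open, literals {r=0, s=1, t=0}.
                  branch 1.1.1.1.2 (add ~s, r):
                    ○ open, literals {r=1, s=0, t=0}.
              branch 1.1.1.2 (add ~s):
                ○ open, literals {s=0, t=0}.
          branch 1.1.2 (add ~~t, t):
            ((s <-> r) -> ~s): β-rule — branch into ~(s <-> r)  //  ~s.
              branch 1.1.2.1 (add ~(s <-> r)):
                ~(s <-> r): β-rule — branch into s, ~r  //  ~s, r.
                  branch 1.1.2.1.1 (add s, ~r):
                    ○ open, literals {r=0, s=1, t=1}.
                  branch 1.1.2.1.2 (add ~s, r):
                    ○ open, literals {r=1, s=0, t=1}.
              branch 1.1.2.2 (add ~s):
                ○ open, literals {s=0, t=1}.
      branch 1.2 (add ~p):
        ~(~t <-> t): β-rule — branch into ~t, ~t  //  ~~t, t.
          branch 1.2.1 (add ~t, ~t):
            ○ open, literals {p=0, t=0}.
          branch 1.2.2 (add ~~t, t):
            ○ open, literals {p=0, t=1}.
  branch 2 (add ~(((s <-> r) -> ~s) | ~p), (~t <-> t)):
    ~(((s <-> r) -> ~s) | ~p): α-rule — add ~((s <-> r) -> ~s), ~~p.
    ~((s <-> r) -> ~s): α-rule — add (s <-> r), ~~s.
    (~t <-> t): β-rule — branch into ~t, t  //  ~~t, ~t.
      branch 2.1 (add ~t, t):
        × closes — contains both t and ~t.
      branch 2.2 (add ~~t, ~t):
        × closes — contains both t and ~t.
2 branches closed, 8 open.
An open branch gives a countermodel: r=0, s=1, t=0 (unmentioned atoms arbitrary); under it the original formula is false.

Not valid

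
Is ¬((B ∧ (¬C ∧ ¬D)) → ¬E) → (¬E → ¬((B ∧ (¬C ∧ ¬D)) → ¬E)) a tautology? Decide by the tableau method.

Valid

Assume the negation and expand:
Initial set: {¬(¬((B ∧ (¬C ∧ ¬D)) → ¬E) → (¬E → ¬((B ∧ (¬C ∧ ¬D)) → ¬E)))}.
¬(¬((B ∧ (¬C ∧ ¬D)) → ¬E) → (¬E → ¬((B ∧ (¬C ∧ ¬D)) → ¬E))): α-rule — add ¬((B ∧ (¬C ∧ ¬D)) → ¬E), ¬(¬E → ¬((B ∧ (¬C ∧ ¬D)) → ¬E)).
¬((B ∧ (¬C ∧ ¬D)) → ¬E): α-rule — add (B ∧ (¬C ∧ ¬D)), ¬¬E.
¬(¬E → ¬((B ∧ (¬C ∧ ¬D)) → ¬E)): α-rule — add ¬E, ¬¬((B ∧ (¬C ∧ ¬D)) → ¬E).
× closes — contains both E and ¬E.
All 1 branch closes.
Every branch closed, so the negation is unsatisfiable and the formula is valid.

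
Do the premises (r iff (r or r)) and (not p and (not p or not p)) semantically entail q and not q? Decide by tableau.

No

Initial set: {((r iff (r or r)) and (not p and (not p or not p))); not (q and not q)}.
((r iff (r or r)) and (not p and (not p or not p))): α-rule — add (r iff (r or r)), (not p and (not p or not p)).
(not p and (not p or not p)): α-rule — add not p, (not p or not p).
not (q and not q): β-rule — branch into not q  //  not not q.
  branch 1 (add not q):
    (r iff (r or r)): β-rule — branch into r, (r or r)  //  not r, not (r or r).
      branch 1.1 (add r, (r or r)):
        (not p or not p): β-rule — branch into not p  //  not p.
          branch 1.1.1 (add not p):
            (r or r): β-rule — branch into r  //  r.
              branch 1.1.1.1 (add r):
                ○ open, literals {p=false, q=false, r=true}.
              branch 1.1.1.2 (add r):
                ○ open, literals {p=false, q=false, r=true}.
          branch 1.1.2 (add not p):
            (r or r): β-rule — branch into r  //  r.
              branch 1.1.2.1 (add r):
                ○ open, literals {p=false, q=false, r=true}.
              branch 1.1.2.2 (add r):
                ○ open, literals {p=false, q=false, r=true}.
      branch 1.2 (add not r, not (r or r)):
        not (r or r): α-rule — add not r, not r.
        (not p or not p): β-rule — branch into not p  //  not p.
          branch 1.2.1 (add not p):
            ○ open, literals {p=false, q=false, r=false}.
          branch 1.2.2 (add not p):
            ○ open, literals {p=false, q=false, r=false}.
  branch 2 (add not not q):
    (r iff (r or r)): β-rule — branch into r, (r or r)  //  not r, not (r or r).
      branch 2.1 (add r, (r or r)):
        (not p or not p): β-rule — branch into not p  //  not p.
          branch 2.1.1 (add not p):
            (r or r): β-rule — branch into r  //  r.
              branch 2.1.1.1 (add r):
                ○ open, literals {p=false, q=true, r=true}.
              branch 2.1.1.2 (add r):
                ○ open, literals {p=false, q=true, r=true}.
          branch 2.1.2 (add not p):
            (r or r): β-rule — branch into r  //  r.
              branch 2.1.2.1 (add r):
                ○ open, literals {p=false, q=true, r=true}.
              branch 2.1.2.2 (add r):
                ○ open, literals {p=false, q=true, r=true}.
      branch 2.2 (add not r, not (r or r)):
        not (r or r): α-rule — add not r, not r.
        (not p or not p): β-rule — branch into not p  //  not p.
          branch 2.2.1 (add not p):
            ○ open, literals {p=false, q=true, r=false}.
          branch 2.2.2 (add not p):
            ○ open, literals {p=false, q=true, r=false}.
0 branches closed, 12 open.
An open branch gives a countermodel: p=false, q=false, r=true (unmentioned atoms arbitrary); the premises hold there but the conclusion fails.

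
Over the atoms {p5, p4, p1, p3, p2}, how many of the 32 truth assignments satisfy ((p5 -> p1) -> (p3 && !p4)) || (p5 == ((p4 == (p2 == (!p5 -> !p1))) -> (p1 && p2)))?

Initial set: {(((p5 -> p1) -> (p3 && !p4)) || (p5 == ((p4 == (p2 == (!p5 -> !p1))) -> (p1 && p2))))}.
(((p5 -> p1) -> (p3 && !p4)) || (p5 == ((p4 == (p2 == (!p5 -> !p1))) -> (p1 && p2)))): β-rule — branch into ((p5 -> p1) -> (p3 && !p4))  //  (p5 == ((p4 == (p2 == (!p5 -> !p1))) -> (p1 && p2))).
  branch 1 (add ((p5 -> p1) -> (p3 && !p4))):
    ((p5 -> p1) -> (p3 && !p4)): β-rule — branch into !(p5 -> p1)  //  (p3 && !p4).
      branch 1.1 (add !(p5 -> p1)):
        !(p5 -> p1): α-rule — add p5, !p1.
        ○ open, literals {p1=0, p5=1}.
      branch 1.2 (add (p3 && !p4)):
        (p3 && !p4): α-rule — add p3, !p4.
        ○ open, literals {p3=1, p4=0}.
  branch 2 (add (p5 == ((p4 == (p2 == (!p5 -> !p1))) -> (p1 && p2)))):
    (p5 == ((p4 == (p2 == (!p5 -> !p1))) -> (p1 && p2))): β-rule — branch into p5, ((p4 == (p2 == (!p5 -> !p1))) -> (p1 && p2))  //  !p5, !((p4 == (p2 == (!p5 -> !p1))) -> (p1 && p2)).
      branch 2.1 (add p5, ((p4 == (p2 == (!p5 -> !p1))) -> (p1 && p2))):
        ((p4 == (p2 == (!p5 -> !p1))) -> (p1 && p2)): β-rule — branch into !(p4 == (p2 == (!p5 -> !p1)))  //  (p1 && p2).
          branch 2.1.1 (add !(p4 == (p2 == (!p5 -> !p1)))):
            !(p4 == (p2 == (!p5 -> !p1))): β-rule — branch into p4, !(p2 == (!p5 -> !p1))  //  !p4, (p2 == (!p5 -> !p1)).
              branch 2.1.1.1 (add p4, !(p2 == (!p5 -> !p1))):
                !(p2 == (!p5 -> !p1)): β-rule — branch into p2, !(!p5 -> !p1)  //  !p2, (!p5 -> !p1).
                  branch 2.1.1.1.1 (add p2, !(!p5 -> !p1)):
                    !(!p5 -> !p1): α-rule — add !p5, !!p1.
                    × closes — contains both p5 and !p5.
                  branch 2.1.1.1.2 (add !p2, (!p5 -> !p1)):
                    (!p5 -> !p1): β-rule — branch into !!p5  //  !p1.
                      branch 2.1.1.1.2.1 (add !!p5):
                        ○ open, literals {p2=0, p4=1, p5=1}.
                      branch 2.1.1.1.2.2 (add !p1):
                        ○ open, literals {p1=0, p2=0, p4=1, p5=1}.
              branch 2.1.1.2 (add !p4, (p2 == (!p5 -> !p1))):
                (p2 == (!p5 -> !p1)): β-rule — branch into p2, (!p5 -> !p1)  //  !p2, !(!p5 -> !p1).
                  branch 2.1.1.2.1 (add p2, (!p5 -> !p1)):
                    (!p5 -> !p1): β-rule — branch into !!p5  //  !p1.
                      branch 2.1.1.2.1.1 (add !!p5):
                        ○ open, literals {p2=1, p4=0, p5=1}.
                      branch 2.1.1.2.1.2 (add !p1):
                        ○ open, literals {p1=0, p2=1, p4=0, p5=1}.
                  branch 2.1.1.2.2 (add !p2, !(!p5 -> !p1)):
                    !(!p5 -> !p1): α-rule — add !p5, !!p1.
                    × closes — contains both p5 and !p5.
          branch 2.1.2 (add (p1 && p2)):
            (p1 && p2): α-rule — add p1, p2.
            ○ open, literals {p1=1, p2=1, p5=1}.
      branch 2.2 (add !p5, !((p4 == (p2 == (!p5 -> !p1))) -> (p1 && p2))):
        !((p4 == (p2 == (!p5 -> !p1))) -> (p1 && p2)): α-rule — add (p4 == (p2 == (!p5 -> !p1))), !(p1 && p2).
        (p4 == (p2 == (!p5 -> !p1))): β-rule — branch into p4, (p2 == (!p5 -> !p1))  //  !p4, !(p2 == (!p5 -> !p1)).
          branch 2.2.1 (add p4, (p2 == (!p5 -> !p1))):
            !(p1 && p2): β-rule — branch into !p1  //  !p2.
              branch 2.2.1.1 (add !p1):
                (p2 == (!p5 -> !p1)): β-rule — branch into p2, (!p5 -> !p1)  //  !p2, !(!p5 -> !p1).
                  branch 2.2.1.1.1 (add p2, (!p5 -> !p1)):
                    (!p5 -> !p1): β-rule — branch into !!p5  //  !p1.
                      branch 2.2.1.1.1.1 (add !!p5):
                        × closes — contains both p5 and !p5.
                      branch 2.2.1.1.1.2 (add !p1):
                        ○ open, literals {p1=0, p2=1, p4=1, p5=0}.
                  branch 2.2.1.1.2 (add !p2, !(!p5 -> !p1)):
                    !(!p5 -> !p1): α-rule — add !p5, !!p1.
                    × closes — contains both p1 and !p1.
              branch 2.2.1.2 (add !p2):
                (p2 == (!p5 -> !p1)): β-rule — branch into p2, (!p5 -> !p1)  //  !p2, !(!p5 -> !p1).
                  branch 2.2.1.2.1 (add p2, (!p5 -> !p1)):
                    × closes — contains both p2 and !p2.
                  branch 2.2.1.2.2 (add !p2, !(!p5 -> !p1)):
                    !(!p5 -> !p1): α-rule — add !p5, !!p1.
                    ○ open, literals {p1=1, p2=0, p4=1, p5=0}.
          branch 2.2.2 (add !p4, !(p2 == (!p5 -> !p1))):
            !(p1 && p2): β-rule — branch into !p1  //  !p2.
              branch 2.2.2.1 (add !p1):
                !(p2 == (!p5 -> !p1)): β-rule — branch into p2, !(!p5 -> !p1)  //  !p2, (!p5 -> !p1).
                  branch 2.2.2.1.1 (add p2, !(!p5 -> !p1)):
                    !(!p5 -> !p1): α-rule — add !p5, !!p1.
                    × closes — contains both p1 and !p1.
                  branch 2.2.2.1.2 (add !p2, (!p5 -> !p1)):
                    (!p5 -> !p1): β-rule — branch into !!p5  //  !p1.
                      branch 2.2.2.1.2.1 (add !!p5):
                        × closes — contains both p5 and !p5.
                      branch 2.2.2.1.2.2 (add !p1):
                        ○ open, literals {p1=0, p2=0, p4=0, p5=0}.
              branch 2.2.2.2 (add !p2):
                !(p2 == (!p5 -> !p1)): β-rule — branch into p2, !(!p5 -> !p1)  //  !p2, (!p5 -> !p1).
                  branch 2.2.2.2.1 (add p2, !(!p5 -> !p1)):
                    × closes — contains both p2 and !p2.
                  branch 2.2.2.2.2 (add !p2, (!p5 -> !p1)):
                    (!p5 -> !p1): β-rule — branch into !!p5  //  !p1.
                      branch 2.2.2.2.2.1 (add !!p5):
                        × closes — contains both p5 and !p5.
                      branch 2.2.2.2.2.2 (add !p1):
                        ○ open, literals {p1=0, p2=0, p4=0, p5=0}.
9 branches closed, 11 open.
Each open branch fixes some atoms; the unmentioned ones are free. Counting distinct full assignments: branch {p1=0, p5=1} (p4, p3, p2) contributes 8 new; branch {p3=1, p4=0} (p5, p1, p2) contributes 6 new; branch {p2=0, p4=1, p5=1} (p1, p3) contributes 2 new; branch {p1=0, p2=0, p4=1, p5=1} (p3) contributes 0 new; branch {p2=1, p4=0, p5=1} (p1, p3) contributes 1 new; branch {p1=0, p2=1, p4=0, p5=1} (p3) contributes 0 new; branch {p1=1, p2=1, p5=1} (p4, p3) contributes 2 new; branch {p1=0, p2=1, p4=1, p5=0} (p3) contributes 2 new; branch {p1=1, p2=0, p4=1, p5=0} (p3) contributes 2 new; branch {p1=0, p2=0, p4=0, p5=0} (p3) contributes 1 new; branch {p1=0, p2=0, p4=0, p5=0} (p3) contributes 0 new. Total: 24.

24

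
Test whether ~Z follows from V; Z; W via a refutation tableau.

Initial set: {V; Z; W; ~~Z}.
○ open, literals {V=T, W=T, Z=T}.
0 branches closed, 1 open.
An open branch gives a countermodel: V=T, W=T, Z=T (unmentioned atoms arbitrary); the premises hold there but the conclusion fails.

No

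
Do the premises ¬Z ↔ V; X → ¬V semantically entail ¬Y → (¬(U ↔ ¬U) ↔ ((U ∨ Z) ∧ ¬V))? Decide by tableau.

Initial set: {(¬Z ↔ V); (X → ¬V); ¬(¬Y → (¬(U ↔ ¬U) ↔ ((U ∨ Z) ∧ ¬V)))}.
¬(¬Y → (¬(U ↔ ¬U) ↔ ((U ∨ Z) ∧ ¬V))): α-rule — add ¬Y, ¬(¬(U ↔ ¬U) ↔ ((U ∨ Z) ∧ ¬V)).
(¬Z ↔ V): β-rule — branch into ¬Z, V  //  ¬¬Z, ¬V.
  branch 1 (add ¬Z, V):
    (X → ¬V): β-rule — branch into ¬X  //  ¬V.
      branch 1.1 (add ¬X):
        ¬(¬(U ↔ ¬U) ↔ ((U ∨ Z) ∧ ¬V)): β-rule — branch into ¬(U ↔ ¬U), ¬((U ∨ Z) ∧ ¬V)  //  ¬¬(U ↔ ¬U), ((U ∨ Z) ∧ ¬V).
          branch 1.1.1 (add ¬(U ↔ ¬U), ¬((U ∨ Z) ∧ ¬V)):
            ¬(U ↔ ¬U): β-rule — branch into U, ¬¬U  //  ¬U, ¬U.
              branch 1.1.1.1 (add U, ¬¬U):
                ¬((U ∨ Z) ∧ ¬V): β-rule — branch into ¬(U ∨ Z)  //  ¬¬V.
                  branch 1.1.1.1.1 (add ¬(U ∨ Z)):
                    ¬(U ∨ Z): α-rule — add ¬U, ¬Z.
                    × closes — contains both U and ¬U.
                  branch 1.1.1.1.2 (add ¬¬V):
                    ○ open, literals {U=T, V=T, X=F, Y=F, Z=F}.
              branch 1.1.1.2 (add ¬U, ¬U):
                ¬((U ∨ Z) ∧ ¬V): β-rule — branch into ¬(U ∨ Z)  //  ¬¬V.
                  branch 1.1.1.2.1 (add ¬(U ∨ Z)):
                    ¬(U ∨ Z): α-rule — add ¬U, ¬Z.
                    ○ open, literals {U=F, V=T, X=F, Y=F, Z=F}.
                  branch 1.1.1.2.2 (add ¬¬V):
                    ○ open, literals {U=F, V=T, X=F, Y=F, Z=F}.
          branch 1.1.2 (add ¬¬(U ↔ ¬U), ((U ∨ Z) ∧ ¬V)):
            ((U ∨ Z) ∧ ¬V): α-rule — add (U ∨ Z), ¬V.
            × closes — contains both V and ¬V.
      branch 1.2 (add ¬V):
        × closes — contains both V and ¬V.
  branch 2 (add ¬¬Z, ¬V):
    (X → ¬V): β-rule — branch into ¬X  //  ¬V.
      branch 2.1 (add ¬X):
        ¬(¬(U ↔ ¬U) ↔ ((U ∨ Z) ∧ ¬V)): β-rule — branch into ¬(U ↔ ¬U), ¬((U ∨ Z) ∧ ¬V)  //  ¬¬(U ↔ ¬U), ((U ∨ Z) ∧ ¬V).
          branch 2.1.1 (add ¬(U ↔ ¬U), ¬((U ∨ Z) ∧ ¬V)):
            ¬(U ↔ ¬U): β-rule — branch into U, ¬¬U  //  ¬U, ¬U.
              branch 2.1.1.1 (add U, ¬¬U):
                ¬((U ∨ Z) ∧ ¬V): β-rule — branch into ¬(U ∨ Z)  //  ¬¬V.
                  branch 2.1.1.1.1 (add ¬(U ∨ Z)):
                    ¬(U ∨ Z): α-rule — add ¬U, ¬Z.
                    × closes — contains both U and ¬U.
                  branch 2.1.1.1.2 (add ¬¬V):
                    × closes — contains both V and ¬V.
              branch 2.1.1.2 (add ¬U, ¬U):
                ¬((U ∨ Z) ∧ ¬V): β-rule — branch into ¬(U ∨ Z)  //  ¬¬V.
                  branch 2.1.1.2.1 (add ¬(U ∨ Z)):
                    ¬(U ∨ Z): α-rule — add ¬U, ¬Z.
                    × closes — contains both Z and ¬Z.
                  branch 2.1.1.2.2 (add ¬¬V):
                    × closes — contains both V and ¬V.
          branch 2.1.2 (add ¬¬(U ↔ ¬U), ((U ∨ Z) ∧ ¬V)):
            ((U ∨ Z) ∧ ¬V): α-rule — add (U ∨ Z), ¬V.
            ¬¬(U ↔ ¬U): β-rule — branch into U, ¬U  //  ¬U, ¬¬U.
              branch 2.1.2.1 (add U, ¬U):
                × closes — contains both U and ¬U.
              branch 2.1.2.2 (add ¬U, ¬¬U):
                × closes — contains both U and ¬U.
      branch 2.2 (add ¬V):
        ¬(¬(U ↔ ¬U) ↔ ((U ∨ Z) ∧ ¬V)): β-rule — branch into ¬(U ↔ ¬U), ¬((U ∨ Z) ∧ ¬V)  //  ¬¬(U ↔ ¬U), ((U ∨ Z) ∧ ¬V).
          branch 2.2.1 (add ¬(U ↔ ¬U), ¬((U ∨ Z) ∧ ¬V)):
            ¬(U ↔ ¬U): β-rule — branch into U, ¬¬U  //  ¬U, ¬U.
              branch 2.2.1.1 (add U, ¬¬U):
                ¬((U ∨ Z) ∧ ¬V): β-rule — branch into ¬(U ∨ Z)  //  ¬¬V.
                  branch 2.2.1.1.1 (add ¬(U ∨ Z)):
                    ¬(U ∨ Z): α-rule — add ¬U, ¬Z.
                    × closes — contains both U and ¬U.
                  branch 2.2.1.1.2 (add ¬¬V):
                    × closes — contains both V and ¬V.
              branch 2.2.1.2 (add ¬U, ¬U):
                ¬((U ∨ Z) ∧ ¬V): β-rule — branch into ¬(U ∨ Z)  //  ¬¬V.
                  branch 2.2.1.2.1 (add ¬(U ∨ Z)):
                    ¬(U ∨ Z): α-rule — add ¬U, ¬Z.
                    × closes — contains both Z and ¬Z.
                  branch 2.2.1.2.2 (add ¬¬V):
                    × closes — contains both V and ¬V.
          branch 2.2.2 (add ¬¬(U ↔ ¬U), ((U ∨ Z) ∧ ¬V)):
            ((U ∨ Z) ∧ ¬V): α-rule — add (U ∨ Z), ¬V.
            ¬¬(U ↔ ¬U): β-rule — branch into U, ¬U  //  ¬U, ¬¬U.
              branch 2.2.2.1 (add U, ¬U):
                × closes — contains both U and ¬U.
              branch 2.2.2.2 (add ¬U, ¬¬U):
                × closes — contains both U and ¬U.
15 branches closed, 3 open.
An open branch gives a countermodel: U=T, V=T, X=F, Y=F, Z=F (unmentioned atoms arbitrary); the premises hold there but the conclusion fails.

No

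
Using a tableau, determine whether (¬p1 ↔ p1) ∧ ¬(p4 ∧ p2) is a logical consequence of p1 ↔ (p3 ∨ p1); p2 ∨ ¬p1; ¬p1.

No

Initial set: {T (p1 ↔ (p3 ∨ p1)); T (p2 ∨ ¬p1); T ¬p1; F ((¬p1 ↔ p1) ∧ ¬(p4 ∧ p2))}.
T (p1 ↔ (p3 ∨ p1)): β-rule — branch into T p1, T (p3 ∨ p1)  //  F p1, F (p3 ∨ p1).
  branch 1 (add T p1, T (p3 ∨ p1)):
    × closes — contains both p1 and ¬p1.
  branch 2 (add F p1, F (p3 ∨ p1)):
    F (p3 ∨ p1): α-rule — add F p3, F p1.
    T (p2 ∨ ¬p1): β-rule — branch into T p2  //  T ¬p1.
      branch 2.1 (add T p2):
        F ((¬p1 ↔ p1) ∧ ¬(p4 ∧ p2)): β-rule — branch into F (¬p1 ↔ p1)  //  F ¬(p4 ∧ p2).
          branch 2.1.1 (add F (¬p1 ↔ p1)):
            F (¬p1 ↔ p1): β-rule — branch into T ¬p1, F p1  //  F ¬p1, T p1.
              branch 2.1.1.1 (add T ¬p1, F p1):
                ○ open, literals {p1=false, p2=true, p3=false}.
              branch 2.1.1.2 (add F ¬p1, T p1):
                × closes — contains both p1 and ¬p1.
          branch 2.1.2 (add F ¬(p4 ∧ p2)):
            F ¬(p4 ∧ p2): α-rule — add T p4, T p2.
            ○ open, literals {p1=false, p2=true, p3=false, p4=true}.
      branch 2.2 (add T ¬p1):
        F ((¬p1 ↔ p1) ∧ ¬(p4 ∧ p2)): β-rule — branch into F (¬p1 ↔ p1)  //  F ¬(p4 ∧ p2).
          branch 2.2.1 (add F (¬p1 ↔ p1)):
            F (¬p1 ↔ p1): β-rule — branch into T ¬p1, F p1  //  F ¬p1, T p1.
              branch 2.2.1.1 (add T ¬p1, F p1):
                ○ open, literals {p1=false, p3=false}.
              branch 2.2.1.2 (add F ¬p1, T p1):
                × closes — contains both p1 and ¬p1.
          branch 2.2.2 (add F ¬(p4 ∧ p2)):
            F ¬(p4 ∧ p2): α-rule — add T p4, T p2.
            ○ open, literals {p1=false, p2=true, p3=false, p4=true}.
3 branches closed, 4 open.
An open branch gives a countermodel: p1=false, p2=true, p3=false (unmentioned atoms arbitrary); the premises hold there but the conclusion fails.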